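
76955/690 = 15391/138=111.53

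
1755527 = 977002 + 778525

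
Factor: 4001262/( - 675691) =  - 2^1*3^1*59^1*89^1*109^( - 1)*127^1*6199^ ( - 1 ) 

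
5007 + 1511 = 6518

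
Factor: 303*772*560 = 130992960=2^6*3^1*5^1*7^1*101^1 * 193^1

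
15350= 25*614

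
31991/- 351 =-31991/351 = - 91.14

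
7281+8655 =15936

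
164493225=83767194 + 80726031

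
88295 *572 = 50504740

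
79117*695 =54986315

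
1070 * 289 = 309230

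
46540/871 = 3580/67=53.43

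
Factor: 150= 2^1 * 3^1*5^2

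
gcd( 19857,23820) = 3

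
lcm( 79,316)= 316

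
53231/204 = 260 + 191/204= 260.94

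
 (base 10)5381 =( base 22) B2D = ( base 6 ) 40525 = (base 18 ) GAH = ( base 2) 1010100000101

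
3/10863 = 1/3621 = 0.00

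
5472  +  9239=14711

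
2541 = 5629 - 3088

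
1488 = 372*4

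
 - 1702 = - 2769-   -  1067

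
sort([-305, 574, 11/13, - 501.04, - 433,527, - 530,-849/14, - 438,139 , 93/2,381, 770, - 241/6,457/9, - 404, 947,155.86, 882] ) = [ - 530, - 501.04, - 438, - 433, - 404 , - 305 , - 849/14, - 241/6, 11/13, 93/2, 457/9,  139,155.86,  381,527, 574,770,882, 947 ]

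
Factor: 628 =2^2*157^1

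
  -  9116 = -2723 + - 6393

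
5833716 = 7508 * 777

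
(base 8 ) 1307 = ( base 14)38b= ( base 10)711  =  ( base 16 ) 2c7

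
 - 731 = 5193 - 5924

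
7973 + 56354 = 64327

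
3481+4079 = 7560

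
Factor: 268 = 2^2*67^1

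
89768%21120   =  5288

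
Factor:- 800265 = -3^1*5^1 * 31^1 * 1721^1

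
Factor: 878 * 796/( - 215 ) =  - 2^3 * 5^( - 1 )*43^( - 1)*199^1 * 439^1 =- 698888/215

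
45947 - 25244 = 20703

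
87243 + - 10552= 76691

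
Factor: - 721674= - 2^1*3^2* 40093^1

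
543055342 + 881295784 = 1424351126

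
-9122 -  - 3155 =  - 5967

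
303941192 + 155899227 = 459840419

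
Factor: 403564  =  2^2 *7^2 * 29^1*71^1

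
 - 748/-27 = 27+19/27 = 27.70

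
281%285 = 281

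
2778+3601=6379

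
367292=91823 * 4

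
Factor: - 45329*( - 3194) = 144780826= 2^1 * 1597^1 * 45329^1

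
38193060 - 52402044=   -14208984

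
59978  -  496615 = - 436637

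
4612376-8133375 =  - 3520999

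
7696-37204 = -29508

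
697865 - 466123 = 231742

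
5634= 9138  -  3504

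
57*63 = 3591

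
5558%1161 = 914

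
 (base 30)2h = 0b1001101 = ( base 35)27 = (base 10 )77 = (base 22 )3B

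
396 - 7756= -7360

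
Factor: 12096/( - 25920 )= - 7/15=- 3^( - 1)*5^(-1)*7^1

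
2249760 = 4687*480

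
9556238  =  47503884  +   - 37947646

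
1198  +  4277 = 5475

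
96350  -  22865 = 73485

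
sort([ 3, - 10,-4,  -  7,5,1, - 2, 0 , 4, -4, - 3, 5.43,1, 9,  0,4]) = [ - 10,-7, - 4, - 4, - 3, - 2,0, 0,1,1, 3,4, 4, 5, 5.43,9 ] 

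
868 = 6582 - 5714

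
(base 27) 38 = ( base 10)89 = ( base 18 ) 4h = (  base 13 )6b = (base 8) 131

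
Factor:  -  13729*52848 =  - 2^4*3^2*367^1*13729^1 = - 725550192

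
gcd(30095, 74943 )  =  1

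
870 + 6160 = 7030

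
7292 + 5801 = 13093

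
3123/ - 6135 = - 1041/2045=- 0.51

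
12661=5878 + 6783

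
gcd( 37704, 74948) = 4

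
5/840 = 1/168 =0.01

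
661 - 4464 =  - 3803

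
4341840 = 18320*237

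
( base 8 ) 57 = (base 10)47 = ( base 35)1c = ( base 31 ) 1g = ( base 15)32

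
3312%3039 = 273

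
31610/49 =31610/49 = 645.10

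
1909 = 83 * 23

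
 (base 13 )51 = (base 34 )1W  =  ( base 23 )2k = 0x42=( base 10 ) 66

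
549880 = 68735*8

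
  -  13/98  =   - 1+ 85/98 =- 0.13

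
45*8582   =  386190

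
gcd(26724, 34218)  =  6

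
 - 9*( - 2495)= 22455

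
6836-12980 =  - 6144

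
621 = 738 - 117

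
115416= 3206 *36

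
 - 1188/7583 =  - 1 + 6395/7583=- 0.16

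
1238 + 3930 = 5168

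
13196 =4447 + 8749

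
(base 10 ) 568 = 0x238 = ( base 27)l1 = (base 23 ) 11g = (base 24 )ng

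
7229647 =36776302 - 29546655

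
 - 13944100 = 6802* ( - 2050 )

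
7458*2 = 14916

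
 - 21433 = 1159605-1181038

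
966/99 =322/33 = 9.76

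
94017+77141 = 171158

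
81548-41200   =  40348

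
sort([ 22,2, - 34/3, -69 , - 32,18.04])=[ - 69,  -  32, - 34/3,2,18.04,  22]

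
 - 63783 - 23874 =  - 87657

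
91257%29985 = 1302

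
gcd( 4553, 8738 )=1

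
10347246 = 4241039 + 6106207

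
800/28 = 200/7 =28.57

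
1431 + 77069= 78500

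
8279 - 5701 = 2578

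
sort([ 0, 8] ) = [0,8]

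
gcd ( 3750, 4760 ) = 10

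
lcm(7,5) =35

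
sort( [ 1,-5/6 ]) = [ - 5/6, 1]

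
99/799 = 99/799  =  0.12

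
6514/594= 10+287/297 =10.97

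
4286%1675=936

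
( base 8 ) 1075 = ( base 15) 283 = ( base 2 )1000111101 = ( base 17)1gc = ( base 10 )573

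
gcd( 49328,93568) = 16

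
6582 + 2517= 9099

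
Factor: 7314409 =29^1*311^1*811^1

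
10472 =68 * 154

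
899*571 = 513329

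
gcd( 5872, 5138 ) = 734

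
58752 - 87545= - 28793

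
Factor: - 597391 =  - 597391^1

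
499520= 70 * 7136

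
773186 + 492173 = 1265359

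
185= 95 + 90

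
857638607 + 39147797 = 896786404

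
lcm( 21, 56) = 168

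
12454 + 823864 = 836318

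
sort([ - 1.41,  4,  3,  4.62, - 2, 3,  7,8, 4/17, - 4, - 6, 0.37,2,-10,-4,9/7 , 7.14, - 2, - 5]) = [ - 10, - 6,-5,  -  4, - 4 ,  -  2,  -  2 ,-1.41, 4/17,0.37,  9/7,2, 3 , 3,4 , 4.62,7, 7.14 , 8 ]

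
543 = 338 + 205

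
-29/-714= 29/714 = 0.04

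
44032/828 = 11008/207 = 53.18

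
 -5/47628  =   -1 + 47623/47628 = - 0.00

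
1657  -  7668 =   -  6011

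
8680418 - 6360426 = 2319992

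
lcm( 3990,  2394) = 11970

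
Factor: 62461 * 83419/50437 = 5210434159/50437 = 7^2* 17^1 *31^ ( - 1) *701^1*1627^( - 1)*8923^1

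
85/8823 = 5/519=   0.01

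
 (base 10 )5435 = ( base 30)615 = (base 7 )21563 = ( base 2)1010100111011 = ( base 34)4nt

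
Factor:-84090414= - 2^1*3^1 * 31^1 * 293^1 * 1543^1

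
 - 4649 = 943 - 5592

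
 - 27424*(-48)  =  1316352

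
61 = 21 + 40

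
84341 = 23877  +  60464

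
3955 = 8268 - 4313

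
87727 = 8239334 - 8151607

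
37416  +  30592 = 68008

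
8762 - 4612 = 4150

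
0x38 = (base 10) 56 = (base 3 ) 2002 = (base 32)1o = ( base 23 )2a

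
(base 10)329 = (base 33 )9w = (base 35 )9e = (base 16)149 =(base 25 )D4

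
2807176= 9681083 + - 6873907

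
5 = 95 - 90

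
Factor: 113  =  113^1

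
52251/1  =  52251=52251.00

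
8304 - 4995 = 3309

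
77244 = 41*1884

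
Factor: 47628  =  2^2*3^5* 7^2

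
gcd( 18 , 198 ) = 18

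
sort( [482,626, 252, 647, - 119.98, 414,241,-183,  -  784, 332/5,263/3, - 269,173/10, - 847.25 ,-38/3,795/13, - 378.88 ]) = [ -847.25, - 784, - 378.88,-269, - 183, - 119.98 , - 38/3,173/10,795/13,332/5,263/3, 241, 252,  414,482,626, 647]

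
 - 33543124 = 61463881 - 95007005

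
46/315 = 46/315 = 0.15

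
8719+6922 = 15641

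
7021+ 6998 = 14019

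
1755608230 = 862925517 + 892682713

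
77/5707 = 77/5707= 0.01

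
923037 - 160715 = 762322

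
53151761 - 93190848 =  - 40039087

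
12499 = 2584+9915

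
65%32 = 1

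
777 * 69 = 53613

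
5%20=5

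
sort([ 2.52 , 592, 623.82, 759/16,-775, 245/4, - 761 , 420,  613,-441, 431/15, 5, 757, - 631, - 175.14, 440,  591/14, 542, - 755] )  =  [ - 775,  -  761, - 755, - 631, - 441, - 175.14, 2.52, 5 , 431/15,591/14 , 759/16, 245/4, 420, 440 , 542, 592, 613,623.82 , 757 ]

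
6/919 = 6/919= 0.01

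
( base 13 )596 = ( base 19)2ci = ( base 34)SG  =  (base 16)3C8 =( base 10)968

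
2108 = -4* (-527 ) 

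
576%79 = 23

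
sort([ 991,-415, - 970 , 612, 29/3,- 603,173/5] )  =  [ - 970, - 603, - 415,29/3,173/5  ,  612,991]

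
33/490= 33/490 = 0.07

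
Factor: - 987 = - 3^1*7^1*47^1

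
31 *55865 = 1731815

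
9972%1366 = 410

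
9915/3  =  3305 =3305.00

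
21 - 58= - 37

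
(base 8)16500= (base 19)11E2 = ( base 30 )89I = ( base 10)7488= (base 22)fa8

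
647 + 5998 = 6645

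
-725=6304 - 7029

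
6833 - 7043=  - 210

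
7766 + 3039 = 10805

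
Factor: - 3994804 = -2^2*11^1 * 163^1*557^1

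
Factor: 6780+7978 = 2^1*47^1*157^1 = 14758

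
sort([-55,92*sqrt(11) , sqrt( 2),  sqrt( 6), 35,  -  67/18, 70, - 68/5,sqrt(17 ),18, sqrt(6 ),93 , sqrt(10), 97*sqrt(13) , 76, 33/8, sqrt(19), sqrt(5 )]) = [-55, - 68/5, - 67/18,sqrt( 2), sqrt(5) , sqrt(6 ) , sqrt(6 ),  sqrt( 10 ), sqrt( 17),33/8 , sqrt( 19 ),18,  35,70,76, 93,  92*sqrt(11 ),97*sqrt(13) ]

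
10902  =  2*5451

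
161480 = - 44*(-3670 ) 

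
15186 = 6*2531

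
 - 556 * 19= -10564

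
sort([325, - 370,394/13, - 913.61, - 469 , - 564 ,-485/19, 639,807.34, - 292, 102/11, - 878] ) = [ - 913.61, - 878, - 564, - 469, - 370,  -  292,-485/19, 102/11, 394/13,325, 639,807.34]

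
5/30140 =1/6028 = 0.00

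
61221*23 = 1408083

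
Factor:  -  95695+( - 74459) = - 2^1*3^3 * 23^1*137^1 = - 170154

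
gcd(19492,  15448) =4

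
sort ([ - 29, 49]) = [  -  29, 49 ]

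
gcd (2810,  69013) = 1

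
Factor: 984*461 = 2^3*3^1*41^1*461^1  =  453624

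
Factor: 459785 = 5^1*91957^1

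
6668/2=3334=3334.00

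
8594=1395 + 7199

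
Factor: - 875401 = - 53^1*83^1*199^1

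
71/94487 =71/94487 = 0.00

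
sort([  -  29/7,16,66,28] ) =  [ - 29/7,16,28,66]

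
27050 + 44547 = 71597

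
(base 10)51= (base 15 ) 36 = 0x33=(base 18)2F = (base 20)2B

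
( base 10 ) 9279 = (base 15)2b39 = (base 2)10010000111111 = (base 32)91V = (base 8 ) 22077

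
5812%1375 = 312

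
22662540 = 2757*8220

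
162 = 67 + 95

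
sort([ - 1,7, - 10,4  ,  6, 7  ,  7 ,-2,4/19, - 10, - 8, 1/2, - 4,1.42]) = [ - 10, - 10, - 8, - 4, - 2,-1,4/19 , 1/2,1.42, 4,6, 7,7, 7 ]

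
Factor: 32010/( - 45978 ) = - 55/79=- 5^1*11^1*79^( -1 ) 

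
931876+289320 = 1221196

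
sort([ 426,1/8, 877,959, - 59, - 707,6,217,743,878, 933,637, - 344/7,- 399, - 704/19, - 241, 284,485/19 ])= [-707 ,-399, - 241, - 59, - 344/7, - 704/19 , 1/8,6,485/19,217,284, 426,637, 743,877,878, 933, 959]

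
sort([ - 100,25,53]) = [-100 , 25, 53] 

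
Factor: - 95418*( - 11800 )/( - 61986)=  - 2^3 *3^3* 5^2*19^1*31^1*59^1* 10331^( - 1 ) =- 187655400/10331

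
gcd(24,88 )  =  8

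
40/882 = 20/441=0.05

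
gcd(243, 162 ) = 81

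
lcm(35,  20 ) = 140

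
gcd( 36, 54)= 18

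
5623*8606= 48391538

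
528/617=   528/617 = 0.86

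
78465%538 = 455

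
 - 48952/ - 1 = 48952 + 0/1 = 48952.00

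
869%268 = 65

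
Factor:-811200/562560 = -845/586 = -2^(- 1)*5^1 *13^2*293^(  -  1 ) 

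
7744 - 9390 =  - 1646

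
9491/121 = 9491/121 = 78.44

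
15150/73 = 207 + 39/73 = 207.53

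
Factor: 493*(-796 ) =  - 2^2*17^1*29^1*199^1 =- 392428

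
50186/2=25093 =25093.00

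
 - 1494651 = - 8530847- - 7036196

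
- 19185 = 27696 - 46881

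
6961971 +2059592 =9021563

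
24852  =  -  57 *(  -  436) 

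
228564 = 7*32652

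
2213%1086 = 41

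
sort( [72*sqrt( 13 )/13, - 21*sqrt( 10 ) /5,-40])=[ - 40,-21*sqrt( 10) /5,72*sqrt( 13 )/13] 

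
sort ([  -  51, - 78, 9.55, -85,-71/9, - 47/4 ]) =[  -  85,  -  78,-51, - 47/4, - 71/9, 9.55] 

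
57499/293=57499/293  =  196.24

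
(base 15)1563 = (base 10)4593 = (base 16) 11F1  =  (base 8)10761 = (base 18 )e33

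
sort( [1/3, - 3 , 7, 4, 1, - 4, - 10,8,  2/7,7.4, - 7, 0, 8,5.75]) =[ - 10,-7, - 4, - 3,0, 2/7,1/3, 1,4,5.75,7,7.4,8,8] 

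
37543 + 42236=79779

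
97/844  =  97/844=0.11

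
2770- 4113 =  - 1343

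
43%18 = 7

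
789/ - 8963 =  - 789/8963=- 0.09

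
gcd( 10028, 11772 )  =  436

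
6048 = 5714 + 334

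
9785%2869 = 1178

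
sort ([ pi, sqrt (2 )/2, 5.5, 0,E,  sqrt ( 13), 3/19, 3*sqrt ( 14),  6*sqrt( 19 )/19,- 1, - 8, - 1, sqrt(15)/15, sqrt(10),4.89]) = [ - 8,  -  1, - 1, 0 , 3/19,  sqrt( 15 )/15 , sqrt ( 2)/2,6*sqrt(19)/19,E,pi,sqrt( 10 ),sqrt(13),4.89,5.5,3*sqrt( 14)]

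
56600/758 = 74 + 254/379 = 74.67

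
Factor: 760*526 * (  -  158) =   -  63162080 = - 2^5*5^1 * 19^1 * 79^1*263^1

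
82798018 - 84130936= -1332918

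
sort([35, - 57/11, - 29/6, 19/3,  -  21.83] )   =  [-21.83, - 57/11, - 29/6,19/3, 35 ]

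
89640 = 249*360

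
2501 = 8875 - 6374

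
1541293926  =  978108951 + 563184975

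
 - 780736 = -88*8872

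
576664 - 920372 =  - 343708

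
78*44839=3497442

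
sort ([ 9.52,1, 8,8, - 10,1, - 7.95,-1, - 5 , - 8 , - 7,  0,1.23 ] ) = [  -  10, - 8,-7.95, - 7,-5, - 1,0,1,1,1.23,8 , 8, 9.52 ] 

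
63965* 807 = 51619755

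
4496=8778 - 4282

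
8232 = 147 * 56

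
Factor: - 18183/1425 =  - 319/25 = -  5^( - 2)*11^1*29^1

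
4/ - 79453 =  - 4/79453=- 0.00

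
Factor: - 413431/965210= - 2^( - 1)* 5^(-1)*263^( -1 )*367^( - 1)*401^1*1031^1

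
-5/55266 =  - 5/55266 = - 0.00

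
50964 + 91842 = 142806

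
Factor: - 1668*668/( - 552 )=46426/23 =2^1*23^( -1) *139^1*167^1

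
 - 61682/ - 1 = 61682/1 = 61682.00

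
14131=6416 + 7715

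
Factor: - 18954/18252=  - 27/26 =-2^(  -  1)*3^3*13^( - 1) 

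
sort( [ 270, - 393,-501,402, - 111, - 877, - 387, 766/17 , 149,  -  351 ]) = [  -  877, - 501,-393, - 387, - 351, - 111, 766/17, 149, 270, 402]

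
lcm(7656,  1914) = 7656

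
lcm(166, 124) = 10292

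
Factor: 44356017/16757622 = 14785339/5585874 = 2^( -1 )*3^(-1 )*7^(  -  1 ) *179^(  -  1)*743^( - 1)*1069^1 * 13831^1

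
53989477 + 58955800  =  112945277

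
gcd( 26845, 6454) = 7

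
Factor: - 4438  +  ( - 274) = -4712=-2^3 * 19^1 * 31^1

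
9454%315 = 4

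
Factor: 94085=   5^1*31^1 * 607^1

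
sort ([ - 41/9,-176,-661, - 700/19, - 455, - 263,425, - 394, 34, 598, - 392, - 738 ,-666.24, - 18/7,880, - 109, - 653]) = [ - 738,-666.24, - 661, - 653,- 455,-394, - 392, - 263, - 176, - 109, - 700/19, - 41/9, - 18/7,34, 425, 598,880 ] 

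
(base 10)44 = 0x2C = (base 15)2e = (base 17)2A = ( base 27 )1h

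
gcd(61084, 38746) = 2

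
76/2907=4/153 = 0.03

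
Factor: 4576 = 2^5*11^1*13^1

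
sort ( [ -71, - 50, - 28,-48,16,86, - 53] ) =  [ - 71, - 53,-50, - 48 , - 28,16,86]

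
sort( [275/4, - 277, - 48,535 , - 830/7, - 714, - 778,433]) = [ - 778 ,-714, - 277,-830/7, - 48,275/4, 433,535 ]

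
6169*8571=52874499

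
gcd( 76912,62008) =184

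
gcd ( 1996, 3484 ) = 4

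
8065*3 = 24195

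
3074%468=266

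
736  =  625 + 111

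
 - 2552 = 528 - 3080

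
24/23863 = 24/23863= 0.00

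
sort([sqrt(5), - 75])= [ - 75 , sqrt(5) ]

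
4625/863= 5+310/863= 5.36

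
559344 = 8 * 69918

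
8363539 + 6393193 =14756732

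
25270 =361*70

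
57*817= 46569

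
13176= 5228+7948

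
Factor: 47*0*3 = 0 = 0^1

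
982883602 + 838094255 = 1820977857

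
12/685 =12/685 =0.02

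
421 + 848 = 1269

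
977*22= 21494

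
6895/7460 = 1379/1492 = 0.92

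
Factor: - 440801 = - 53^1*8317^1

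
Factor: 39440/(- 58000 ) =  - 5^( - 2)*17^1 =-17/25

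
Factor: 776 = 2^3*97^1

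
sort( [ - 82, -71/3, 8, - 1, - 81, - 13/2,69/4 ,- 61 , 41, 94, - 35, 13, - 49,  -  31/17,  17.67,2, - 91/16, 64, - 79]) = [ -82, - 81,- 79, - 61,-49, - 35, - 71/3,-13/2, - 91/16,  -  31/17, - 1, 2 , 8,13, 69/4, 17.67, 41,  64, 94]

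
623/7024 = 623/7024 = 0.09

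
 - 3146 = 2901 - 6047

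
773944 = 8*96743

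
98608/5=19721 + 3/5=19721.60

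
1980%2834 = 1980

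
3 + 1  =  4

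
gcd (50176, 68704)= 32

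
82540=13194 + 69346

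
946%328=290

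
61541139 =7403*8313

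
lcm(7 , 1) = 7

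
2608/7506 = 1304/3753 = 0.35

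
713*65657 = 46813441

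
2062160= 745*2768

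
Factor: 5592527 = 5592527^1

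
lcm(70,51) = 3570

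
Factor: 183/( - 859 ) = -3^1*61^1*859^ (- 1) 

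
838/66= 12+23/33 =12.70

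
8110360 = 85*95416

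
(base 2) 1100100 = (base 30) 3A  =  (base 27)3J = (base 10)100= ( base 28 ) 3g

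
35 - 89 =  - 54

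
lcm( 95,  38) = 190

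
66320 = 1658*40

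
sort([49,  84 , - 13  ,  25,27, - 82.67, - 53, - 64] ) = [-82.67, - 64, - 53, - 13,25, 27, 49, 84]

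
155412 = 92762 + 62650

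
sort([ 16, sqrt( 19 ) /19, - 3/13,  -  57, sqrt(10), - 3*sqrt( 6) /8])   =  [ - 57,-3*sqrt( 6 )/8, - 3/13,sqrt ( 19 )/19,sqrt( 10),16 ] 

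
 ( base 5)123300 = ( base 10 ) 4825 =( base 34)45V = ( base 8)11331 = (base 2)1001011011001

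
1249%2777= 1249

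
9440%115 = 10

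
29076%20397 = 8679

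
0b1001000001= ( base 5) 4302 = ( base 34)GX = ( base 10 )577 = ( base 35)gh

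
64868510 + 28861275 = 93729785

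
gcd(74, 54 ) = 2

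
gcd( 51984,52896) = 912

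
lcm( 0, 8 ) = 0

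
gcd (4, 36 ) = 4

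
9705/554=17 + 287/554 = 17.52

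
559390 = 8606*65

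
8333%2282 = 1487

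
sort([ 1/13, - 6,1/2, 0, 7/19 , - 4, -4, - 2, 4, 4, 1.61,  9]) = [  -  6,  -  4, - 4, - 2, 0,1/13, 7/19, 1/2,  1.61,4, 4 , 9 ] 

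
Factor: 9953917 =23^1*457^1*947^1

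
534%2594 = 534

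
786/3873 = 262/1291=0.20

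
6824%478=132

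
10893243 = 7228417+3664826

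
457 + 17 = 474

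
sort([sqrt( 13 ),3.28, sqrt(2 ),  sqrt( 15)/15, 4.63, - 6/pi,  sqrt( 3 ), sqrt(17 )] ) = [ - 6/pi, sqrt(15 ) /15  ,  sqrt(2 ), sqrt(3), 3.28,sqrt( 13 ), sqrt (17 ),4.63] 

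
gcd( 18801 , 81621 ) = 9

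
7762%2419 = 505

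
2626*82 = 215332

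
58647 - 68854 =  - 10207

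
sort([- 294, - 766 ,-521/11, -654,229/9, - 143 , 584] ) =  [ - 766,  -  654, - 294 ,  -  143, - 521/11,229/9,584 ] 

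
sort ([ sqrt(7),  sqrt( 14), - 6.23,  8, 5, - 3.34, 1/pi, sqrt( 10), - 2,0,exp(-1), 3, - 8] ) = [ - 8, - 6.23, - 3.34 , - 2,0, 1/pi,exp( -1),sqrt( 7), 3, sqrt( 10 ), sqrt (14),5, 8] 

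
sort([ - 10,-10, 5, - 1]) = [ - 10, - 10,  -  1, 5] 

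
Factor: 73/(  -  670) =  - 2^ ( - 1)*5^( - 1 )*67^(-1 )*73^1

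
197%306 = 197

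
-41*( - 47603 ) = 1951723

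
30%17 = 13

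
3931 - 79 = 3852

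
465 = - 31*( - 15 ) 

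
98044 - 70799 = 27245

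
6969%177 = 66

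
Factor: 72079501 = 13^1*5544577^1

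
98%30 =8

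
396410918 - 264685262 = 131725656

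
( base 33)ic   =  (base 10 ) 606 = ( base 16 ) 25e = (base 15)2A6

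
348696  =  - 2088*( - 167) 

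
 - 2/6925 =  - 1+6923/6925 = - 0.00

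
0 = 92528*0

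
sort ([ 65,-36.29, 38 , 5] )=[-36.29, 5,38, 65]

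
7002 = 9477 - 2475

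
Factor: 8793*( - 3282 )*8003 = -230955583878 = - 2^1*3^3*53^1*151^1*547^1*977^1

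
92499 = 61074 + 31425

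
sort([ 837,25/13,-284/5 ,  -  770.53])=[ - 770.53, - 284/5,25/13,837]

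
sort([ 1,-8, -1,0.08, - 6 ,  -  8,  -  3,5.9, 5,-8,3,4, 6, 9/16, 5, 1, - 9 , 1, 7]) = [ - 9,  -  8 ,-8,- 8 , - 6, - 3, - 1, 0.08,  9/16, 1, 1, 1,3,4, 5, 5, 5.9,6, 7]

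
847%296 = 255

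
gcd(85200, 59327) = 1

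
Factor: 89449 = 89449^1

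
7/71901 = 7/71901= 0.00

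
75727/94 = 75727/94 =805.61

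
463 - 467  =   - 4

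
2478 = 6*413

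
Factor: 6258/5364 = 7/6 = 2^( - 1 )*3^( - 1)* 7^1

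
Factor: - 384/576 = - 2^1*3^( - 1) =- 2/3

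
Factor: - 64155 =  - 3^1*5^1*7^1 * 13^1*47^1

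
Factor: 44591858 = 2^1*313^1*71233^1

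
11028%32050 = 11028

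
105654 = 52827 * 2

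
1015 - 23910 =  -22895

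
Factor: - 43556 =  -2^2*10889^1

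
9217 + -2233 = 6984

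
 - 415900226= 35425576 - 451325802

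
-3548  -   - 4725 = 1177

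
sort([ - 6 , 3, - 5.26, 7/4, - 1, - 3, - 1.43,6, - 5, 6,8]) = [ - 6, - 5.26, - 5,  -  3, - 1.43 , - 1, 7/4,3,6,6,  8 ] 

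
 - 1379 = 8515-9894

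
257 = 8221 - 7964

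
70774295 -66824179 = 3950116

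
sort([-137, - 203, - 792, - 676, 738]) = [ - 792, - 676,-203, - 137, 738]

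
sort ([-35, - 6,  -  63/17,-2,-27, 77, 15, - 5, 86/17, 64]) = [ - 35, - 27,  -  6,  -  5,  -  63/17,-2,86/17, 15 , 64, 77]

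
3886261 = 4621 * 841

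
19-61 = -42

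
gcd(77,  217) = 7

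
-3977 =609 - 4586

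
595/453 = 595/453 = 1.31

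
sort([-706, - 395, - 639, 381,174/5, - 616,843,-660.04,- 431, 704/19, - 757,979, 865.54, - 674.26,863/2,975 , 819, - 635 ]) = [ - 757,-706, - 674.26 , - 660.04, - 639, - 635, - 616,- 431, - 395,174/5,704/19,381 , 863/2 , 819 , 843,865.54, 975,979] 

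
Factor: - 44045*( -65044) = 2^2*5^1 * 7^1*23^2*101^1*383^1 = 2864862980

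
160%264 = 160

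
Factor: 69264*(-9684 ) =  - 670752576 = - 2^6* 3^4*13^1*37^1*269^1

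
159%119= 40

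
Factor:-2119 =-13^1  *163^1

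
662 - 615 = 47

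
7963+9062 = 17025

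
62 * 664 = 41168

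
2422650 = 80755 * 30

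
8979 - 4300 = 4679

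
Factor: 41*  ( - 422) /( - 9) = 17302/9=2^1*3^ ( - 2)*41^1*211^1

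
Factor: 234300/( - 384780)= -5^1*11^( - 1)*53^( - 1) * 71^1 =-355/583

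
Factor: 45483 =3^1 * 15161^1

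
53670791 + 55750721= 109421512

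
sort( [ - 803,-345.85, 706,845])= [- 803,- 345.85,706, 845] 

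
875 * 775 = 678125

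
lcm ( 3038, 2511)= 246078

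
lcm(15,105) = 105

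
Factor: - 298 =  - 2^1*149^1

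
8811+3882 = 12693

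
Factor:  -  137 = -137^1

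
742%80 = 22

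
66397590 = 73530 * 903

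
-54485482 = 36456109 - 90941591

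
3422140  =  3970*862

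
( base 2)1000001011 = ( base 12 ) 377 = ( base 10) 523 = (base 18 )1B1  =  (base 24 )lj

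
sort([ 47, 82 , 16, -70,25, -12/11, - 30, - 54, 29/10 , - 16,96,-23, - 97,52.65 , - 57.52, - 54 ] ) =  [ - 97, - 70,-57.52,-54, - 54, - 30, - 23, - 16, - 12/11, 29/10, 16, 25, 47, 52.65,82, 96]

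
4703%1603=1497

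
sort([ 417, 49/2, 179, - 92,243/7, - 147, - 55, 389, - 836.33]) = [ - 836.33, - 147, - 92 , - 55, 49/2, 243/7, 179, 389, 417]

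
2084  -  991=1093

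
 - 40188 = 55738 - 95926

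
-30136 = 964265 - 994401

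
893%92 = 65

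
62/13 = 4 + 10/13=4.77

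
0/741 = 0 = 0.00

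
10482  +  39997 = 50479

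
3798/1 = 3798 =3798.00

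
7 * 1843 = 12901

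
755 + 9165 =9920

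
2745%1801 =944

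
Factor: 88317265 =5^1*107^1*165079^1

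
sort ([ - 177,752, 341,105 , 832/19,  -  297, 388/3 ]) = [ - 297,-177,832/19, 105, 388/3,341,752 ]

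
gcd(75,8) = 1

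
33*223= 7359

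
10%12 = 10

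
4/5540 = 1/1385 =0.00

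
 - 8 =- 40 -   -  32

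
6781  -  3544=3237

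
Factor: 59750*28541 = 1705324750=2^1*5^3 * 239^1 * 28541^1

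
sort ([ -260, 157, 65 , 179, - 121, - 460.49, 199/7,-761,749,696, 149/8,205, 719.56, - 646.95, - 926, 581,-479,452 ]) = [  -  926,  -  761, - 646.95,  -  479, - 460.49, -260 , - 121, 149/8 , 199/7,65,157, 179, 205, 452, 581,696, 719.56,749 ]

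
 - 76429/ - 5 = 76429/5 = 15285.80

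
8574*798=6842052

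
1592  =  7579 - 5987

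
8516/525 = 16 + 116/525 = 16.22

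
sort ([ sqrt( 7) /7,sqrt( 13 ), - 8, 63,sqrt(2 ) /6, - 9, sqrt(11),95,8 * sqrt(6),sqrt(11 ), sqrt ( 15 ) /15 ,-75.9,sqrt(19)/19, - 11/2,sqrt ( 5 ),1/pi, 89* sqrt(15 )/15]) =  [-75.9, -9,  -  8, - 11/2, sqrt(19) /19,sqrt( 2)/6,sqrt(15 )/15,1/pi,sqrt(7)/7,sqrt(5),  sqrt( 11 ), sqrt( 11 ),sqrt(13),8*sqrt( 6 ),89 * sqrt (15)/15,63,95 ]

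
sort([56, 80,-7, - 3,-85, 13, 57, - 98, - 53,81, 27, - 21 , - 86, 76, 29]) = [ - 98, - 86, - 85, - 53, -21, - 7,  -  3, 13,27, 29,56, 57, 76, 80,81]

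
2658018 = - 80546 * ( - 33)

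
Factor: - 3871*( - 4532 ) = 2^2 *7^2*11^1*79^1*103^1 = 17543372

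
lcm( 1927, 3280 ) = 154160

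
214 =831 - 617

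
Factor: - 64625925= - 3^1*5^2*7^1 * 13^1*17^1*557^1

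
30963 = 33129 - 2166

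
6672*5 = 33360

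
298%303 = 298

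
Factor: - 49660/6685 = -2^2 * 7^( - 1 )*13^1 = - 52/7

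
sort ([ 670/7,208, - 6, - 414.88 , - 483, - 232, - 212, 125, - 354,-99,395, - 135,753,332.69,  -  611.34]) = [- 611.34, - 483, - 414.88,  -  354, - 232, - 212, - 135, - 99, - 6,670/7,125,208,332.69, 395,753]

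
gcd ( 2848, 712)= 712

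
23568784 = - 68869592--92438376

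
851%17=1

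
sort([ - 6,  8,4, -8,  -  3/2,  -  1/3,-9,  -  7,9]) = [-9, - 8, - 7, - 6, - 3/2,- 1/3,4,  8,9] 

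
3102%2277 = 825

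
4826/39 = 123 + 29/39 = 123.74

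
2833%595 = 453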